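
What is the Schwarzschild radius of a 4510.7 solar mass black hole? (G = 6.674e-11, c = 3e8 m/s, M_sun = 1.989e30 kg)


M = 4510.7 * 1.989e30 kg = 8.9717823e+33 kg. rs = 2GM/c^2 = 2 * 6.674e-11 * 8.9717823e+33 / (3e8)^2 = 1.331e+07

1.331e+07 m


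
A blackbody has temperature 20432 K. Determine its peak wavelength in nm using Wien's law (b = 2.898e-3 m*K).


lam_max = b / T = 2.898e-3 / 20432 = 1.418e-07 m = 141.8363 nm

141.8363 nm


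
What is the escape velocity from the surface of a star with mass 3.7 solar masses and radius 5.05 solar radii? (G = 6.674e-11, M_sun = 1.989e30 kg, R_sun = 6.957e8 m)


M = 3.7 * 1.989e30 kg = 7.3593e+30 kg; R = 5.05 * 6.957e8 m = 3.513285e+09 m. v_esc = sqrt(2GM/R) = sqrt(2 * 6.674e-11 * 7.3593e+30 / 3.513285e+09) = 528773.4755

528773.4755 m/s


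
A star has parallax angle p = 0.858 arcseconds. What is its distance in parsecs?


d = 1/p = 1/0.858 = 1.1655

1.1655 pc


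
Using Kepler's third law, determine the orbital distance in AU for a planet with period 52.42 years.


a = P^(2/3) = 52.42^(2/3) = 14.0066

14.0066 AU


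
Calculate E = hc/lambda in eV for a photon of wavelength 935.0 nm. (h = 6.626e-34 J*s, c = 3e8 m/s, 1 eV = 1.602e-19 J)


E = hc/lambda = 6.626e-34 * 3e8 / 9.350e-07 = 2.126e-19 J = 1.3271 eV

1.3271 eV


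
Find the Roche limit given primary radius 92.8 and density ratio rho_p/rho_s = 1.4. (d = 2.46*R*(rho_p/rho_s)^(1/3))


d_Roche = 2.46 * 92.8 * 1.4^(1/3) = 255.3833

255.3833


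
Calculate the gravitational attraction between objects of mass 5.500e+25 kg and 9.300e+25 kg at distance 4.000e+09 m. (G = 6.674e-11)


F = G*m1*m2/r^2 = 6.674e-11 * 5.500e+25 * 9.300e+25 / (4.000e+09)^2 = 6.674e-11 * 5.115e+51 / 1.600e+19 = 2.134e+22

2.134e+22 N


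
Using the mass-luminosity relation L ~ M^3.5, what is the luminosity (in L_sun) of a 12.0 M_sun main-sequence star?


L/L_sun = (M/M_sun)^3.5 = 12.0^3.5 = 5985.9676

5985.9676 L_sun


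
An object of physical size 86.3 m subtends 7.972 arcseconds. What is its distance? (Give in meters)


D = size / theta_rad, theta_rad = 7.972 * pi/(180*3600) = 3.865e-05, D = 2.233e+06

2.233e+06 m


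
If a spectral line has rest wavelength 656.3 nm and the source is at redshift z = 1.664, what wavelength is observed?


lam_obs = lam_emit * (1 + z) = 656.3 * (1 + 1.664) = 1748.3832

1748.3832 nm


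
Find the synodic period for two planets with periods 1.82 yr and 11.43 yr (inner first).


1/P_syn = |1/P1 - 1/P2| = |1/1.82 - 1/11.43| => P_syn = 2.1647

2.1647 years


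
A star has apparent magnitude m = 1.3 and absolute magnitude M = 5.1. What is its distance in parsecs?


d = 10^((m - M + 5)/5) = 10^((1.3 - 5.1 + 5)/5) = 1.7378

1.7378 pc


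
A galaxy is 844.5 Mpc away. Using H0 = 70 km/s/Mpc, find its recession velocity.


v = H0 * d = 70 * 844.5 = 59115.0

59115.0 km/s


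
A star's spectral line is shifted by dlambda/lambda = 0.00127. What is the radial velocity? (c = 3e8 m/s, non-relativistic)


v = (dlambda/lambda) * c = 0.00127 * 3e8 = 381000.0

381000.0 m/s


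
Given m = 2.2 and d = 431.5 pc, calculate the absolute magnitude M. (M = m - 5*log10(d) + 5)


M = m - 5*log10(d) + 5 = 2.2 - 5*log10(431.5) + 5 = -5.9749

-5.9749


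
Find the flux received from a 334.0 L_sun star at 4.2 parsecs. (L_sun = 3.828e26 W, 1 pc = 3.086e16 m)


F = L / (4*pi*d^2) = 1.279e+29 / (4*pi*(1.296e+17)^2) = 6.056e-07

6.056e-07 W/m^2


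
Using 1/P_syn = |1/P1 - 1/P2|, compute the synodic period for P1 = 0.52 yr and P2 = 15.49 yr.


1/P_syn = |1/P1 - 1/P2| = |1/0.52 - 1/15.49| => P_syn = 0.5381

0.5381 years


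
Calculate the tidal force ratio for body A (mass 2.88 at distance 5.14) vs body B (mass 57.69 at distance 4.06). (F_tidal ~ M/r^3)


Ratio = (M1/r1^3) / (M2/r2^3) = (2.88/5.14^3) / (57.69/4.06^3) = 0.0246

0.0246


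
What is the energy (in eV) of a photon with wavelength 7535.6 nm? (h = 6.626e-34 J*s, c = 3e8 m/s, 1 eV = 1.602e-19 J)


E = hc/lambda = 6.626e-34 * 3e8 / 7.536e-06 = 2.638e-20 J = 0.1647 eV

0.1647 eV


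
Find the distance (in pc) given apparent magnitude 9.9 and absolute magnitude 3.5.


d = 10^((m - M + 5)/5) = 10^((9.9 - 3.5 + 5)/5) = 190.5461

190.5461 pc


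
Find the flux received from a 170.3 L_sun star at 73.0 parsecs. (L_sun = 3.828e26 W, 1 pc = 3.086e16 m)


F = L / (4*pi*d^2) = 6.519e+28 / (4*pi*(2.253e+18)^2) = 1.022e-09

1.022e-09 W/m^2


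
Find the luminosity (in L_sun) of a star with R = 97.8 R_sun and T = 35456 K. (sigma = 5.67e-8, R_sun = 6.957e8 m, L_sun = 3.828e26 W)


R = 97.8 * 6.957e8 m = 6.803946e+10 m. L = 4*pi*R^2*sigma*T^4 = 4*pi*(6.803946e+10)^2 * 5.67e-8 * 35456^4 = 5.212830385e+33 W. L/L_sun = 5.212830385e+33 / 3.828e26 = 1.362e+07

1.362e+07 L_sun


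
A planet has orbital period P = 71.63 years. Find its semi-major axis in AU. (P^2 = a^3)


a = P^(2/3) = 71.63^(2/3) = 17.2477

17.2477 AU


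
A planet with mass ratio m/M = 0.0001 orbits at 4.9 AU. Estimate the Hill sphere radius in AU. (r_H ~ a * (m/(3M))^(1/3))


r_H = a * (m/3M)^(1/3) = 4.9 * (0.0001/3)^(1/3) = 0.1577

0.1577 AU


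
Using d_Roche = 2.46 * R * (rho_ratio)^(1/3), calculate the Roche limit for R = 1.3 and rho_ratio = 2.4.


d_Roche = 2.46 * 1.3 * 2.4^(1/3) = 4.2817

4.2817


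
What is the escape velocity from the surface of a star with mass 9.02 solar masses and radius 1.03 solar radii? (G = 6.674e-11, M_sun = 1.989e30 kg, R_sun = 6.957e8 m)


M = 9.02 * 1.989e30 kg = 1.794078e+31 kg; R = 1.03 * 6.957e8 m = 7.16571e+08 m. v_esc = sqrt(2GM/R) = sqrt(2 * 6.674e-11 * 1.794078e+31 / 7.16571e+08) = 1.828e+06

1.828e+06 m/s


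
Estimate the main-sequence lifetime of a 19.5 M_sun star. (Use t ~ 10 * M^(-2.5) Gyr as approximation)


t = 10 * M^(-2.5) = 10 * 19.5^(-2.5) = 0.006

0.006 Gyr


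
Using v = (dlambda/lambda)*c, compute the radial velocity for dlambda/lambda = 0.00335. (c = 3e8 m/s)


v = (dlambda/lambda) * c = 0.00335 * 3e8 = 1.005e+06

1.005e+06 m/s


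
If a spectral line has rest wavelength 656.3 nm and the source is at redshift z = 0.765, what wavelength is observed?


lam_obs = lam_emit * (1 + z) = 656.3 * (1 + 0.765) = 1158.3695

1158.3695 nm


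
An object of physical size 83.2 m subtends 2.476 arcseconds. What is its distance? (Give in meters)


D = size / theta_rad, theta_rad = 2.476 * pi/(180*3600) = 1.200e-05, D = 6.931e+06

6.931e+06 m


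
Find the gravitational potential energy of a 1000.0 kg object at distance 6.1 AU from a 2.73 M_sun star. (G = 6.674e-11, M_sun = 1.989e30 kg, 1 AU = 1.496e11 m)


M = 2.73 * 1.989e30 kg = 5.42997e+30 kg; r = 6.1 AU * 1.496e11 m/AU = 9.1256e+11 m. U = -GM*m/r = -(6.674e-11 * 5.42997e+30 * 1000.0) / 9.1256e+11 = -3.971e+11

-3.971e+11 J


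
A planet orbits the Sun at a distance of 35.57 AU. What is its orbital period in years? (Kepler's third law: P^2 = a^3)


P = a^(3/2) = 35.57^1.5 = 212.1416

212.1416 years


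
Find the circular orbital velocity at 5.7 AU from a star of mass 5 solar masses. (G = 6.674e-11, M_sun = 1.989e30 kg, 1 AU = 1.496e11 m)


v = sqrt(GM/r) = sqrt(6.674e-11 * 9.945e+30 / 8.527e+11) = 27899.2334

27899.2334 m/s


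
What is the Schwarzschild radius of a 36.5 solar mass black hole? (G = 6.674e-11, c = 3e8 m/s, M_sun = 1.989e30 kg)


M = 36.5 * 1.989e30 kg = 7.25985e+31 kg. rs = 2GM/c^2 = 2 * 6.674e-11 * 7.25985e+31 / (3e8)^2 = 107671.642

107671.642 m


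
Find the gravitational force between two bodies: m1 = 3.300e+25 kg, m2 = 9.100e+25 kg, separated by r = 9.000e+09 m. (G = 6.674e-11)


F = G*m1*m2/r^2 = 6.674e-11 * 3.300e+25 * 9.100e+25 / (9.000e+09)^2 = 6.674e-11 * 3.003e+51 / 8.100e+19 = 2.474e+21

2.474e+21 N


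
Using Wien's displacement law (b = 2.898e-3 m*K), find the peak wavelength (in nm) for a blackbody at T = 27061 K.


lam_max = b / T = 2.898e-3 / 27061 = 1.071e-07 m = 107.0914 nm

107.0914 nm


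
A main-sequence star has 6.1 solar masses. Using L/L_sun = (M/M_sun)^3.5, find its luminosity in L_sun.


L/L_sun = (M/M_sun)^3.5 = 6.1^3.5 = 560.6017

560.6017 L_sun


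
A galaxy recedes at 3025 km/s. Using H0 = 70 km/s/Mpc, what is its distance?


d = v / H0 = 3025 / 70 = 43.2143

43.2143 Mpc


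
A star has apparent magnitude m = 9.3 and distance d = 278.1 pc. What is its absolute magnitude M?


M = m - 5*log10(d) + 5 = 9.3 - 5*log10(278.1) + 5 = 2.079

2.079


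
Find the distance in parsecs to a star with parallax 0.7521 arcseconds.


d = 1/p = 1/0.7521 = 1.3296

1.3296 pc


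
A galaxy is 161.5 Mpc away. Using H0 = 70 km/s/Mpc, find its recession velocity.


v = H0 * d = 70 * 161.5 = 11305.0

11305.0 km/s


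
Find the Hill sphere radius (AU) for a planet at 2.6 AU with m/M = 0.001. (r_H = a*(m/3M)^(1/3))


r_H = a * (m/3M)^(1/3) = 2.6 * (0.001/3)^(1/3) = 0.1803

0.1803 AU


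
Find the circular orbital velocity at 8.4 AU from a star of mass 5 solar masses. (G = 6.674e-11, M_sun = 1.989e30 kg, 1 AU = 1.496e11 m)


v = sqrt(GM/r) = sqrt(6.674e-11 * 9.945e+30 / 1.257e+12) = 22982.1183

22982.1183 m/s


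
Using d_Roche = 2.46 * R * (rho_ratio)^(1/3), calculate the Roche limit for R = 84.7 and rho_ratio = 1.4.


d_Roche = 2.46 * 84.7 * 1.4^(1/3) = 233.0923

233.0923


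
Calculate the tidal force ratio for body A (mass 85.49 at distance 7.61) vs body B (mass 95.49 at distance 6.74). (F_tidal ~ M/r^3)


Ratio = (M1/r1^3) / (M2/r2^3) = (85.49/7.61^3) / (95.49/6.74^3) = 0.622

0.622


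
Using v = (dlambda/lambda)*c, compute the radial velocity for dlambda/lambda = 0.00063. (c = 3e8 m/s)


v = (dlambda/lambda) * c = 0.00063 * 3e8 = 189000.0

189000.0 m/s


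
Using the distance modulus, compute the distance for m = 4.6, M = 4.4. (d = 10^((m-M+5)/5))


d = 10^((m - M + 5)/5) = 10^((4.6 - 4.4 + 5)/5) = 10.9648

10.9648 pc


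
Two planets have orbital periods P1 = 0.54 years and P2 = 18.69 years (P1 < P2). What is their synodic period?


1/P_syn = |1/P1 - 1/P2| = |1/0.54 - 1/18.69| => P_syn = 0.5561

0.5561 years


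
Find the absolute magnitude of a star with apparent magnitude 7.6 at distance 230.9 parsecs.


M = m - 5*log10(d) + 5 = 7.6 - 5*log10(230.9) + 5 = 0.7829

0.7829


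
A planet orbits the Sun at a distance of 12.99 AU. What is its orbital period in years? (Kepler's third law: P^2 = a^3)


P = a^(3/2) = 12.99^1.5 = 46.8181

46.8181 years


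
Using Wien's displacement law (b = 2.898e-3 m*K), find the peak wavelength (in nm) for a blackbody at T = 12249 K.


lam_max = b / T = 2.898e-3 / 12249 = 2.366e-07 m = 236.5907 nm

236.5907 nm


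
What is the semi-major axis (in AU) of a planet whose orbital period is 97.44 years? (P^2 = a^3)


a = P^(2/3) = 97.44^(2/3) = 21.1751

21.1751 AU


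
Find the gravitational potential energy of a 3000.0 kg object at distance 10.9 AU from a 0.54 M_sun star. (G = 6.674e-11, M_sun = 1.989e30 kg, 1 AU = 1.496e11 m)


M = 0.54 * 1.989e30 kg = 1.07406e+30 kg; r = 10.9 AU * 1.496e11 m/AU = 1.63064e+12 m. U = -GM*m/r = -(6.674e-11 * 1.07406e+30 * 3000.0) / 1.63064e+12 = -1.319e+11

-1.319e+11 J


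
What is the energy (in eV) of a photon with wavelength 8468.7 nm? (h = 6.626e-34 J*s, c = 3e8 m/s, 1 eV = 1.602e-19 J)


E = hc/lambda = 6.626e-34 * 3e8 / 8.469e-06 = 2.347e-20 J = 0.1465 eV

0.1465 eV


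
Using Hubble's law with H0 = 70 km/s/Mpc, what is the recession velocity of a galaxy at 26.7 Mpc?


v = H0 * d = 70 * 26.7 = 1869.0

1869.0 km/s


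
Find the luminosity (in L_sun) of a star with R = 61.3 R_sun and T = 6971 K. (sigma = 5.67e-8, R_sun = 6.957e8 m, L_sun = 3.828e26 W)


R = 61.3 * 6.957e8 m = 4.264641e+10 m. L = 4*pi*R^2*sigma*T^4 = 4*pi*(4.264641e+10)^2 * 5.67e-8 * 6971^4 = 3.060118255e+30 W. L/L_sun = 3.060118255e+30 / 3.828e26 = 7994.0393

7994.0393 L_sun


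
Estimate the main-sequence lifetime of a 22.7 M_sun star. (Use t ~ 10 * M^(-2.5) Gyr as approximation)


t = 10 * M^(-2.5) = 10 * 22.7^(-2.5) = 0.0041

0.0041 Gyr


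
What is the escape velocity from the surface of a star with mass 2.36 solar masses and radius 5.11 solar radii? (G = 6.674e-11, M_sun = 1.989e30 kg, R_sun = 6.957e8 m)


M = 2.36 * 1.989e30 kg = 4.69404e+30 kg; R = 5.11 * 6.957e8 m = 3.555027e+09 m. v_esc = sqrt(2GM/R) = sqrt(2 * 6.674e-11 * 4.69404e+30 / 3.555027e+09) = 419817.0188

419817.0188 m/s


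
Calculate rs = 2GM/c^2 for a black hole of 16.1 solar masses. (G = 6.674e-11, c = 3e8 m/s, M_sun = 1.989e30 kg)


M = 16.1 * 1.989e30 kg = 3.20229e+31 kg. rs = 2GM/c^2 = 2 * 6.674e-11 * 3.20229e+31 / (3e8)^2 = 47493.5188

47493.5188 m


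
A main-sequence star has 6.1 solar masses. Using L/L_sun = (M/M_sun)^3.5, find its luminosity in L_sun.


L/L_sun = (M/M_sun)^3.5 = 6.1^3.5 = 560.6017

560.6017 L_sun


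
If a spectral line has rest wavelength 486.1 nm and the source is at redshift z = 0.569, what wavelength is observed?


lam_obs = lam_emit * (1 + z) = 486.1 * (1 + 0.569) = 762.6909

762.6909 nm


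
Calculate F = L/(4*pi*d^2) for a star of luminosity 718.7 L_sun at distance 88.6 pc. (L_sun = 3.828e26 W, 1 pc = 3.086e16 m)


F = L / (4*pi*d^2) = 2.751e+29 / (4*pi*(2.734e+18)^2) = 2.929e-09

2.929e-09 W/m^2


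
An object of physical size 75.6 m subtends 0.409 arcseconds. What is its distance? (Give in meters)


D = size / theta_rad, theta_rad = 0.409 * pi/(180*3600) = 1.983e-06, D = 3.813e+07

3.813e+07 m


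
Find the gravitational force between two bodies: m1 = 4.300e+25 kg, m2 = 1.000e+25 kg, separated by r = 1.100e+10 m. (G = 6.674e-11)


F = G*m1*m2/r^2 = 6.674e-11 * 4.300e+25 * 1.000e+25 / (1.100e+10)^2 = 6.674e-11 * 4.300e+50 / 1.210e+20 = 2.372e+20

2.372e+20 N


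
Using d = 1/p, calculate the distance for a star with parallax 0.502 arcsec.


d = 1/p = 1/0.502 = 1.992

1.992 pc


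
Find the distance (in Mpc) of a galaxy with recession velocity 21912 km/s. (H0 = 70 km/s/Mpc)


d = v / H0 = 21912 / 70 = 313.0286

313.0286 Mpc


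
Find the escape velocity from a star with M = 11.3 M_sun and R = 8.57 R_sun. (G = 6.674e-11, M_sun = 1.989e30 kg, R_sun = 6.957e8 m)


M = 11.3 * 1.989e30 kg = 2.24757e+31 kg; R = 8.57 * 6.957e8 m = 5.962149e+09 m. v_esc = sqrt(2GM/R) = sqrt(2 * 6.674e-11 * 2.24757e+31 / 5.962149e+09) = 709354.4534

709354.4534 m/s


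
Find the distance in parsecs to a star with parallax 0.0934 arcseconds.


d = 1/p = 1/0.0934 = 10.7066

10.7066 pc


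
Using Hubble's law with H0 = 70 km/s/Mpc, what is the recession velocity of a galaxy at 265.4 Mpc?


v = H0 * d = 70 * 265.4 = 18578.0

18578.0 km/s


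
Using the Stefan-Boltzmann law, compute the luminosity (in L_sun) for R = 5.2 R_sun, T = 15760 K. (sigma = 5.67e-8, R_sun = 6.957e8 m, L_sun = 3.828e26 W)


R = 5.2 * 6.957e8 m = 3.61764e+09 m. L = 4*pi*R^2*sigma*T^4 = 4*pi*(3.61764e+09)^2 * 5.67e-8 * 15760^4 = 5.752656859e+29 W. L/L_sun = 5.752656859e+29 / 3.828e26 = 1502.7839

1502.7839 L_sun


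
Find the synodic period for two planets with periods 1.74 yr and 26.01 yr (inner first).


1/P_syn = |1/P1 - 1/P2| = |1/1.74 - 1/26.01| => P_syn = 1.8647

1.8647 years


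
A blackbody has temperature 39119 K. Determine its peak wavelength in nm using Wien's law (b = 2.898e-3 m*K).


lam_max = b / T = 2.898e-3 / 39119 = 7.408e-08 m = 74.0816 nm

74.0816 nm


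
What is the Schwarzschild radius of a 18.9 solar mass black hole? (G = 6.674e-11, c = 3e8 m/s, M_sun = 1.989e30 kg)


M = 18.9 * 1.989e30 kg = 3.75921e+31 kg. rs = 2GM/c^2 = 2 * 6.674e-11 * 3.75921e+31 / (3e8)^2 = 55753.2612

55753.2612 m


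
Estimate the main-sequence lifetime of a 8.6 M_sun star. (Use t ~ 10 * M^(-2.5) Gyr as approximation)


t = 10 * M^(-2.5) = 10 * 8.6^(-2.5) = 0.0461

0.0461 Gyr


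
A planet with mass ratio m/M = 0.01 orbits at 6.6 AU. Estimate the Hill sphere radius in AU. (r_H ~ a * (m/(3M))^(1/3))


r_H = a * (m/3M)^(1/3) = 6.6 * (0.01/3)^(1/3) = 0.9859

0.9859 AU


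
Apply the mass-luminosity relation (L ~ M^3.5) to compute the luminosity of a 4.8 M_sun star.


L/L_sun = (M/M_sun)^3.5 = 4.8^3.5 = 242.2949

242.2949 L_sun


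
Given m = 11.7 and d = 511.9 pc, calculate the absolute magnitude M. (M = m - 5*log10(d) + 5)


M = m - 5*log10(d) + 5 = 11.7 - 5*log10(511.9) + 5 = 3.1541

3.1541


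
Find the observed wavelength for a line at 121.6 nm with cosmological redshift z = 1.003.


lam_obs = lam_emit * (1 + z) = 121.6 * (1 + 1.003) = 243.5648

243.5648 nm


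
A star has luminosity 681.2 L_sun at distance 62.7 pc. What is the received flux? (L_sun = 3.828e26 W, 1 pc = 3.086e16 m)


F = L / (4*pi*d^2) = 2.608e+29 / (4*pi*(1.935e+18)^2) = 5.543e-09

5.543e-09 W/m^2


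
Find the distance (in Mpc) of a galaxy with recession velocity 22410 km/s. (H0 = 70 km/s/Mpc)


d = v / H0 = 22410 / 70 = 320.1429

320.1429 Mpc


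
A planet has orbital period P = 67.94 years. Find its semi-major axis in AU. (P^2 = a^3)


a = P^(2/3) = 67.94^(2/3) = 16.6501

16.6501 AU


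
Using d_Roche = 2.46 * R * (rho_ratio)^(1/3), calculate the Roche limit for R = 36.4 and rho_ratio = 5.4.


d_Roche = 2.46 * 36.4 * 5.4^(1/3) = 157.0969

157.0969


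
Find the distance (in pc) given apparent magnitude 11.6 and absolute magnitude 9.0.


d = 10^((m - M + 5)/5) = 10^((11.6 - 9.0 + 5)/5) = 33.1131

33.1131 pc


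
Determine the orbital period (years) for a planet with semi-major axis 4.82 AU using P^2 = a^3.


P = a^(3/2) = 4.82^1.5 = 10.5821

10.5821 years


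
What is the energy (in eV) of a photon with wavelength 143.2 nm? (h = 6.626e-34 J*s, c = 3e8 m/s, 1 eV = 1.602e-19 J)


E = hc/lambda = 6.626e-34 * 3e8 / 1.432e-07 = 1.388e-18 J = 8.665 eV

8.665 eV


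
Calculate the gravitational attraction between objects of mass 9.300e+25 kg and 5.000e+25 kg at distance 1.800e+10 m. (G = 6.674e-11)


F = G*m1*m2/r^2 = 6.674e-11 * 9.300e+25 * 5.000e+25 / (1.800e+10)^2 = 6.674e-11 * 4.650e+51 / 3.240e+20 = 9.578e+20

9.578e+20 N


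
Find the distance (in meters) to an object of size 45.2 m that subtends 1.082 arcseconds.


D = size / theta_rad, theta_rad = 1.082 * pi/(180*3600) = 5.246e-06, D = 8.617e+06

8.617e+06 m


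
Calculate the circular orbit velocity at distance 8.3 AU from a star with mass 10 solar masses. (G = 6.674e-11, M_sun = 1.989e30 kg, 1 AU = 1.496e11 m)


v = sqrt(GM/r) = sqrt(6.674e-11 * 1.989e+31 / 1.242e+12) = 32696.83

32696.83 m/s


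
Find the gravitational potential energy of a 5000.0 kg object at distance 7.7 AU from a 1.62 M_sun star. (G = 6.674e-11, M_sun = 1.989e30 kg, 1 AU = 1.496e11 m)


M = 1.62 * 1.989e30 kg = 3.22218e+30 kg; r = 7.7 AU * 1.496e11 m/AU = 1.15192e+12 m. U = -GM*m/r = -(6.674e-11 * 3.22218e+30 * 5000.0) / 1.15192e+12 = -9.334e+11

-9.334e+11 J


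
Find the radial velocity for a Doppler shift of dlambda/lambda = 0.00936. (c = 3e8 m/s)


v = (dlambda/lambda) * c = 0.00936 * 3e8 = 2.808e+06

2.808e+06 m/s


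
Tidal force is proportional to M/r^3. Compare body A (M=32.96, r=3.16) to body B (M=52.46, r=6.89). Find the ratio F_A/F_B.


Ratio = (M1/r1^3) / (M2/r2^3) = (32.96/3.16^3) / (52.46/6.89^3) = 6.5126

6.5126


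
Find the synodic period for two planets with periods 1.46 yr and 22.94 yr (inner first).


1/P_syn = |1/P1 - 1/P2| = |1/1.46 - 1/22.94| => P_syn = 1.5592

1.5592 years


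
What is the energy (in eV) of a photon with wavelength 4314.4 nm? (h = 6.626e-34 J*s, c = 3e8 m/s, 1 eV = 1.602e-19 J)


E = hc/lambda = 6.626e-34 * 3e8 / 4.314e-06 = 4.607e-20 J = 0.2876 eV

0.2876 eV


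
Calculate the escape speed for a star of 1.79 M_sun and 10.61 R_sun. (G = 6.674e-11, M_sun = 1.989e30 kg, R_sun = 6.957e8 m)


M = 1.79 * 1.989e30 kg = 3.56031e+30 kg; R = 10.61 * 6.957e8 m = 7.381377e+09 m. v_esc = sqrt(2GM/R) = sqrt(2 * 6.674e-11 * 3.56031e+30 / 7.381377e+09) = 253736.7147

253736.7147 m/s


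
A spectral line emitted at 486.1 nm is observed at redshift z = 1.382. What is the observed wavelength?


lam_obs = lam_emit * (1 + z) = 486.1 * (1 + 1.382) = 1157.8902

1157.8902 nm


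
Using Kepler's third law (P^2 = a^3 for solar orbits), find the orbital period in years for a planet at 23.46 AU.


P = a^(3/2) = 23.46^1.5 = 113.6297

113.6297 years


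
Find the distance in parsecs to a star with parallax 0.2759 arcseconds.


d = 1/p = 1/0.2759 = 3.6245

3.6245 pc


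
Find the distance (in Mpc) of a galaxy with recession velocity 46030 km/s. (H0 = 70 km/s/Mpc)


d = v / H0 = 46030 / 70 = 657.5714

657.5714 Mpc


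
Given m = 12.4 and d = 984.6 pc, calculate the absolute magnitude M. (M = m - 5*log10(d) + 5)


M = m - 5*log10(d) + 5 = 12.4 - 5*log10(984.6) + 5 = 2.4337

2.4337


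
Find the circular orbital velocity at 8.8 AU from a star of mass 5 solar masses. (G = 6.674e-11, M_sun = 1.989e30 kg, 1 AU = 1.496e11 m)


v = sqrt(GM/r) = sqrt(6.674e-11 * 9.945e+30 / 1.316e+12) = 22453.7231

22453.7231 m/s


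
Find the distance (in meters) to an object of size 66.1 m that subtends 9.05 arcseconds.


D = size / theta_rad, theta_rad = 9.05 * pi/(180*3600) = 4.388e-05, D = 1.507e+06

1.507e+06 m


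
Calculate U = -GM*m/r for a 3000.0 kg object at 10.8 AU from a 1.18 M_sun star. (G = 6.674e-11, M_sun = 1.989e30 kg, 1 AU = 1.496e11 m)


M = 1.18 * 1.989e30 kg = 2.34702e+30 kg; r = 10.8 AU * 1.496e11 m/AU = 1.61568e+12 m. U = -GM*m/r = -(6.674e-11 * 2.34702e+30 * 3000.0) / 1.61568e+12 = -2.908e+11

-2.908e+11 J


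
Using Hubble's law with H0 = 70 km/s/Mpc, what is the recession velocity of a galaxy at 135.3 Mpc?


v = H0 * d = 70 * 135.3 = 9471.0

9471.0 km/s


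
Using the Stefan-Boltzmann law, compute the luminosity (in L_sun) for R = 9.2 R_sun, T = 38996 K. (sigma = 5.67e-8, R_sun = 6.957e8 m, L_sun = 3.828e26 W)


R = 9.2 * 6.957e8 m = 6.40044e+09 m. L = 4*pi*R^2*sigma*T^4 = 4*pi*(6.40044e+09)^2 * 5.67e-8 * 38996^4 = 6.749829942e+31 W. L/L_sun = 6.749829942e+31 / 3.828e26 = 176327.8459

176327.8459 L_sun


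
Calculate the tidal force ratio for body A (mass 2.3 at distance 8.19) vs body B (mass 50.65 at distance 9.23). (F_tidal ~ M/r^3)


Ratio = (M1/r1^3) / (M2/r2^3) = (2.3/8.19^3) / (50.65/9.23^3) = 0.065

0.065


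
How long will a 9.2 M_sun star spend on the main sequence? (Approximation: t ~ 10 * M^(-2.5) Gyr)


t = 10 * M^(-2.5) = 10 * 9.2^(-2.5) = 0.039

0.039 Gyr


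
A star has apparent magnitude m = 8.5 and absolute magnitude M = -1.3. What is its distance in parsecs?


d = 10^((m - M + 5)/5) = 10^((8.5 - -1.3 + 5)/5) = 912.0108

912.0108 pc


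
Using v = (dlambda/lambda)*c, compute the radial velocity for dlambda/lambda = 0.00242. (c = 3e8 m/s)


v = (dlambda/lambda) * c = 0.00242 * 3e8 = 726000.0

726000.0 m/s


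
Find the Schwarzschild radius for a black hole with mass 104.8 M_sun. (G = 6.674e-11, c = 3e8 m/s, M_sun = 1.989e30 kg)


M = 104.8 * 1.989e30 kg = 2.084472e+32 kg. rs = 2GM/c^2 = 2 * 6.674e-11 * 2.084472e+32 / (3e8)^2 = 309150.3584

309150.3584 m


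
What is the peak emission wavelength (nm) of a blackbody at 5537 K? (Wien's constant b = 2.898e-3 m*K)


lam_max = b / T = 2.898e-3 / 5537 = 5.234e-07 m = 523.3881 nm

523.3881 nm


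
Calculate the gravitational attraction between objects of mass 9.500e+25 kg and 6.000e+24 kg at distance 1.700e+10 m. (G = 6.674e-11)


F = G*m1*m2/r^2 = 6.674e-11 * 9.500e+25 * 6.000e+24 / (1.700e+10)^2 = 6.674e-11 * 5.700e+50 / 2.890e+20 = 1.316e+20

1.316e+20 N


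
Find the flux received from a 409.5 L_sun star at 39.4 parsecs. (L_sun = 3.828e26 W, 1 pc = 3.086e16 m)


F = L / (4*pi*d^2) = 1.568e+29 / (4*pi*(1.216e+18)^2) = 8.438e-09

8.438e-09 W/m^2


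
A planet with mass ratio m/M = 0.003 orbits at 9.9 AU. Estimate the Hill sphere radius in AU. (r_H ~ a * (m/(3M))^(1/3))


r_H = a * (m/3M)^(1/3) = 9.9 * (0.003/3)^(1/3) = 0.99

0.99 AU


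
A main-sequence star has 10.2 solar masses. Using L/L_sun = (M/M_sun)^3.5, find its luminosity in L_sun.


L/L_sun = (M/M_sun)^3.5 = 10.2^3.5 = 3389.2266

3389.2266 L_sun


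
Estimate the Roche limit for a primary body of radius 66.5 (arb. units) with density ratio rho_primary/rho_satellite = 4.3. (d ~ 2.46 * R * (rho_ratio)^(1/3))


d_Roche = 2.46 * 66.5 * 4.3^(1/3) = 266.0192

266.0192


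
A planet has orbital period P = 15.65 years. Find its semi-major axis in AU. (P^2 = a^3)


a = P^(2/3) = 15.65^(2/3) = 6.2567

6.2567 AU


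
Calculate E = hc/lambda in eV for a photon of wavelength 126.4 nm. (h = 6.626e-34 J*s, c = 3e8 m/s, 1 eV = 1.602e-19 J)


E = hc/lambda = 6.626e-34 * 3e8 / 1.264e-07 = 1.573e-18 J = 9.8166 eV

9.8166 eV


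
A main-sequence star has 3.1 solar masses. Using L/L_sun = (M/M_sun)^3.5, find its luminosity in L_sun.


L/L_sun = (M/M_sun)^3.5 = 3.1^3.5 = 52.4525

52.4525 L_sun


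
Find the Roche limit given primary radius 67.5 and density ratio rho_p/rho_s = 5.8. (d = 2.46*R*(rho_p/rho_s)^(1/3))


d_Roche = 2.46 * 67.5 * 5.8^(1/3) = 298.3423

298.3423


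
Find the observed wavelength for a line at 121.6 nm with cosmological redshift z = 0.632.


lam_obs = lam_emit * (1 + z) = 121.6 * (1 + 0.632) = 198.4512

198.4512 nm


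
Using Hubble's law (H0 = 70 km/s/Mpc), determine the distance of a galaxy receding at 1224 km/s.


d = v / H0 = 1224 / 70 = 17.4857

17.4857 Mpc


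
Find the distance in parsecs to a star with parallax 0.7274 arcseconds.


d = 1/p = 1/0.7274 = 1.3748

1.3748 pc


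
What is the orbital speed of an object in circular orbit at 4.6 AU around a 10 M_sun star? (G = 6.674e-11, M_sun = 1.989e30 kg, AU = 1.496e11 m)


v = sqrt(GM/r) = sqrt(6.674e-11 * 1.989e+31 / 6.882e+11) = 43920.3488

43920.3488 m/s


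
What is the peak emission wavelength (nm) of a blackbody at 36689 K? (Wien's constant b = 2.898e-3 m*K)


lam_max = b / T = 2.898e-3 / 36689 = 7.899e-08 m = 78.9883 nm

78.9883 nm


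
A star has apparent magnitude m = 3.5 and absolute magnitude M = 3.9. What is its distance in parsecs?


d = 10^((m - M + 5)/5) = 10^((3.5 - 3.9 + 5)/5) = 8.3176

8.3176 pc


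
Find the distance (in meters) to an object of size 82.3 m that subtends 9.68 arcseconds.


D = size / theta_rad, theta_rad = 9.68 * pi/(180*3600) = 4.693e-05, D = 1.754e+06

1.754e+06 m


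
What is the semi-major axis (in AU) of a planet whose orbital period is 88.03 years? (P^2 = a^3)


a = P^(2/3) = 88.03^(2/3) = 19.7888

19.7888 AU


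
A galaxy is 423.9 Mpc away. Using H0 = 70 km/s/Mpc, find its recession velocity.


v = H0 * d = 70 * 423.9 = 29673.0

29673.0 km/s


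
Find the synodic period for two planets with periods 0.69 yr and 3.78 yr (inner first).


1/P_syn = |1/P1 - 1/P2| = |1/0.69 - 1/3.78| => P_syn = 0.8441

0.8441 years


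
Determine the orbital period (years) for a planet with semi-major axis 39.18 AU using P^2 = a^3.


P = a^(3/2) = 39.18^1.5 = 245.243

245.243 years


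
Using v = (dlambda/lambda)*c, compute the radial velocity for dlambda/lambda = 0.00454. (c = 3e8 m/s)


v = (dlambda/lambda) * c = 0.00454 * 3e8 = 1.362e+06

1.362e+06 m/s


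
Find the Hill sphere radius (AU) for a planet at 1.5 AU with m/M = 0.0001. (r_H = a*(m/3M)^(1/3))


r_H = a * (m/3M)^(1/3) = 1.5 * (0.0001/3)^(1/3) = 0.0483

0.0483 AU


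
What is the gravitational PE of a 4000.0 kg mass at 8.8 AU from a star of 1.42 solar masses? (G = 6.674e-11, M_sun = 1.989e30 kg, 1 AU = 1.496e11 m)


M = 1.42 * 1.989e30 kg = 2.82438e+30 kg; r = 8.8 AU * 1.496e11 m/AU = 1.31648e+12 m. U = -GM*m/r = -(6.674e-11 * 2.82438e+30 * 4000.0) / 1.31648e+12 = -5.727e+11

-5.727e+11 J


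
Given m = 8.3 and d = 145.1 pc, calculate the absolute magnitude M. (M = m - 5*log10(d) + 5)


M = m - 5*log10(d) + 5 = 8.3 - 5*log10(145.1) + 5 = 2.4917

2.4917


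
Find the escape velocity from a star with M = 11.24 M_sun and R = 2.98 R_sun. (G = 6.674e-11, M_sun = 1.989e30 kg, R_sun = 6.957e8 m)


M = 11.24 * 1.989e30 kg = 2.235636e+31 kg; R = 2.98 * 6.957e8 m = 2.073186e+09 m. v_esc = sqrt(2GM/R) = sqrt(2 * 6.674e-11 * 2.235636e+31 / 2.073186e+09) = 1.200e+06

1.200e+06 m/s


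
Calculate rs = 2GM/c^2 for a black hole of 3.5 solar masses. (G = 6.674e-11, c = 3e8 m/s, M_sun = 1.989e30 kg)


M = 3.5 * 1.989e30 kg = 6.9615e+30 kg. rs = 2GM/c^2 = 2 * 6.674e-11 * 6.9615e+30 / (3e8)^2 = 10324.678

10324.678 m


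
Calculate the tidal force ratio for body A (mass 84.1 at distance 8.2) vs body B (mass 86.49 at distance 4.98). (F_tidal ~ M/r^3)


Ratio = (M1/r1^3) / (M2/r2^3) = (84.1/8.2^3) / (86.49/4.98^3) = 0.2178

0.2178


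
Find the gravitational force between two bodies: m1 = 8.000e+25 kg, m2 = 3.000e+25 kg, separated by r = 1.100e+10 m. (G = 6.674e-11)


F = G*m1*m2/r^2 = 6.674e-11 * 8.000e+25 * 3.000e+25 / (1.100e+10)^2 = 6.674e-11 * 2.400e+51 / 1.210e+20 = 1.324e+21

1.324e+21 N


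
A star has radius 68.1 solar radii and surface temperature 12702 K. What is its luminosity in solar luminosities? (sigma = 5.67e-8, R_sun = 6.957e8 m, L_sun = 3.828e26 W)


R = 68.1 * 6.957e8 m = 4.737717e+10 m. L = 4*pi*R^2*sigma*T^4 = 4*pi*(4.737717e+10)^2 * 5.67e-8 * 12702^4 = 4.163126304e+31 W. L/L_sun = 4.163126304e+31 / 3.828e26 = 108754.6057

108754.6057 L_sun


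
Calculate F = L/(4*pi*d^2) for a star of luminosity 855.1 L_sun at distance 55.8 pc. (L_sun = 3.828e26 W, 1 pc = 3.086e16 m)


F = L / (4*pi*d^2) = 3.273e+29 / (4*pi*(1.722e+18)^2) = 8.785e-09

8.785e-09 W/m^2


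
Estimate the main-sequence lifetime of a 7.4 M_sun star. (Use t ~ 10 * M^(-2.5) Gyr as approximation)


t = 10 * M^(-2.5) = 10 * 7.4^(-2.5) = 0.0671

0.0671 Gyr


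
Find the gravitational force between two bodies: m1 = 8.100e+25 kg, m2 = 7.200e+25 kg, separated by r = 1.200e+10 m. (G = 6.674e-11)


F = G*m1*m2/r^2 = 6.674e-11 * 8.100e+25 * 7.200e+25 / (1.200e+10)^2 = 6.674e-11 * 5.832e+51 / 1.440e+20 = 2.703e+21

2.703e+21 N


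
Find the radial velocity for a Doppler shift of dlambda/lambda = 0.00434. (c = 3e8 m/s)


v = (dlambda/lambda) * c = 0.00434 * 3e8 = 1.302e+06

1.302e+06 m/s


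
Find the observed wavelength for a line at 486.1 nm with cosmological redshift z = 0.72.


lam_obs = lam_emit * (1 + z) = 486.1 * (1 + 0.72) = 836.092

836.092 nm


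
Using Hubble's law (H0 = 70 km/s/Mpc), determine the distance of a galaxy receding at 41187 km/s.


d = v / H0 = 41187 / 70 = 588.3857

588.3857 Mpc


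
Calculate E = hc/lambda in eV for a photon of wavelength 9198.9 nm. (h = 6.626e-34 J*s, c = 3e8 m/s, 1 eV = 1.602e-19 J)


E = hc/lambda = 6.626e-34 * 3e8 / 9.199e-06 = 2.161e-20 J = 0.1349 eV

0.1349 eV


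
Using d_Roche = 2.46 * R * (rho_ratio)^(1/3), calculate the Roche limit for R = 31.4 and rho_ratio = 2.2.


d_Roche = 2.46 * 31.4 * 2.2^(1/3) = 100.4629

100.4629


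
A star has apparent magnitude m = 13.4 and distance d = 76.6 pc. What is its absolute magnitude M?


M = m - 5*log10(d) + 5 = 13.4 - 5*log10(76.6) + 5 = 8.9789

8.9789


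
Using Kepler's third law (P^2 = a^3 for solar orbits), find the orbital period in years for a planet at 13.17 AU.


P = a^(3/2) = 13.17^1.5 = 47.7946

47.7946 years


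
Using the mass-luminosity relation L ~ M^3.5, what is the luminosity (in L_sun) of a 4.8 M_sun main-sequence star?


L/L_sun = (M/M_sun)^3.5 = 4.8^3.5 = 242.2949

242.2949 L_sun


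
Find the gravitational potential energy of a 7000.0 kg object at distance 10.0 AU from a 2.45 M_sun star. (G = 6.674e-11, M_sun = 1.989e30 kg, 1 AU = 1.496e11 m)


M = 2.45 * 1.989e30 kg = 4.87305e+30 kg; r = 10.0 AU * 1.496e11 m/AU = 1.496e+12 m. U = -GM*m/r = -(6.674e-11 * 4.87305e+30 * 7000.0) / 1.496e+12 = -1.522e+12

-1.522e+12 J


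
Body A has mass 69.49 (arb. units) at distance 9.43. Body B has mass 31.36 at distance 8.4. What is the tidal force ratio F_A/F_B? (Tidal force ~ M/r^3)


Ratio = (M1/r1^3) / (M2/r2^3) = (69.49/9.43^3) / (31.36/8.4^3) = 1.5662

1.5662


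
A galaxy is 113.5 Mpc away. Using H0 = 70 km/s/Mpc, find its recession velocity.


v = H0 * d = 70 * 113.5 = 7945.0

7945.0 km/s


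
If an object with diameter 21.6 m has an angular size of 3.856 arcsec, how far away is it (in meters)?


D = size / theta_rad, theta_rad = 3.856 * pi/(180*3600) = 1.869e-05, D = 1.155e+06

1.155e+06 m


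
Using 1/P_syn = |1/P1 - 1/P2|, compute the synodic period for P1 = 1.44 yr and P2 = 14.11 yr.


1/P_syn = |1/P1 - 1/P2| = |1/1.44 - 1/14.11| => P_syn = 1.6037

1.6037 years


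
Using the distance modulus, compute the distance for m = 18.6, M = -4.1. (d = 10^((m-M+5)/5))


d = 10^((m - M + 5)/5) = 10^((18.6 - -4.1 + 5)/5) = 346736.8505

346736.8505 pc


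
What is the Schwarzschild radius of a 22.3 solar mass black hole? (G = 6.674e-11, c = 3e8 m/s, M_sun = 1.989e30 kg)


M = 22.3 * 1.989e30 kg = 4.43547e+31 kg. rs = 2GM/c^2 = 2 * 6.674e-11 * 4.43547e+31 / (3e8)^2 = 65782.9484

65782.9484 m


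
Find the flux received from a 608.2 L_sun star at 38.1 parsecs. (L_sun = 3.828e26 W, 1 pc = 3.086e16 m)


F = L / (4*pi*d^2) = 2.328e+29 / (4*pi*(1.176e+18)^2) = 1.340e-08

1.340e-08 W/m^2


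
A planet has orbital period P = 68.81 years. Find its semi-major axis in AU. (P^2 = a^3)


a = P^(2/3) = 68.81^(2/3) = 16.7919

16.7919 AU


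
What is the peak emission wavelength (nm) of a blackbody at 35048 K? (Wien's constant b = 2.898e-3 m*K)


lam_max = b / T = 2.898e-3 / 35048 = 8.269e-08 m = 82.6866 nm

82.6866 nm


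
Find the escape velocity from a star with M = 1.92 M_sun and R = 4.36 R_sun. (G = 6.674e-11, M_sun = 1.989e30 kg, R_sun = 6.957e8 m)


M = 1.92 * 1.989e30 kg = 3.81888e+30 kg; R = 4.36 * 6.957e8 m = 3.033252e+09 m. v_esc = sqrt(2GM/R) = sqrt(2 * 6.674e-11 * 3.81888e+30 / 3.033252e+09) = 409941.4742

409941.4742 m/s


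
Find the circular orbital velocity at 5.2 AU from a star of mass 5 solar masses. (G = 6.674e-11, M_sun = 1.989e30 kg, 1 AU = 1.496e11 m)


v = sqrt(GM/r) = sqrt(6.674e-11 * 9.945e+30 / 7.779e+11) = 29209.7625

29209.7625 m/s


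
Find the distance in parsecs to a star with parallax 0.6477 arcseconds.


d = 1/p = 1/0.6477 = 1.5439

1.5439 pc


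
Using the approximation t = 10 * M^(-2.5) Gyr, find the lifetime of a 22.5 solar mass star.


t = 10 * M^(-2.5) = 10 * 22.5^(-2.5) = 0.0042

0.0042 Gyr


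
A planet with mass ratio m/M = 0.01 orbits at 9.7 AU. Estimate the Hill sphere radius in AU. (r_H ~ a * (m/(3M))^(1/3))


r_H = a * (m/3M)^(1/3) = 9.7 * (0.01/3)^(1/3) = 1.449

1.449 AU


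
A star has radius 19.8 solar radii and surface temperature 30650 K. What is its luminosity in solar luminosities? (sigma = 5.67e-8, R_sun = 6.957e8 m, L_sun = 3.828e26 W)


R = 19.8 * 6.957e8 m = 1.377486e+10 m. L = 4*pi*R^2*sigma*T^4 = 4*pi*(1.377486e+10)^2 * 5.67e-8 * 30650^4 = 1.193134011e+32 W. L/L_sun = 1.193134011e+32 / 3.828e26 = 311686.0007

311686.0007 L_sun


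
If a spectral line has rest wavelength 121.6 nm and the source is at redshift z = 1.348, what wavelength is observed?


lam_obs = lam_emit * (1 + z) = 121.6 * (1 + 1.348) = 285.5168

285.5168 nm


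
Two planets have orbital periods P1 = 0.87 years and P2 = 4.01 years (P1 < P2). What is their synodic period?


1/P_syn = |1/P1 - 1/P2| = |1/0.87 - 1/4.01| => P_syn = 1.1111

1.1111 years


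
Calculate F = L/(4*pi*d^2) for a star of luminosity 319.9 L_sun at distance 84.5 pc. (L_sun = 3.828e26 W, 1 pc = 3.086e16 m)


F = L / (4*pi*d^2) = 1.225e+29 / (4*pi*(2.608e+18)^2) = 1.433e-09

1.433e-09 W/m^2


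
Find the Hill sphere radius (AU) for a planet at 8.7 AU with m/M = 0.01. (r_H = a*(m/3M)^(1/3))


r_H = a * (m/3M)^(1/3) = 8.7 * (0.01/3)^(1/3) = 1.2996

1.2996 AU


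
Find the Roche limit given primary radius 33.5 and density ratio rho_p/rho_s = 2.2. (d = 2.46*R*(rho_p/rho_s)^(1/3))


d_Roche = 2.46 * 33.5 * 2.2^(1/3) = 107.1817

107.1817


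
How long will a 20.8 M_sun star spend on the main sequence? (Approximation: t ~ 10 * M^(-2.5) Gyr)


t = 10 * M^(-2.5) = 10 * 20.8^(-2.5) = 0.0051

0.0051 Gyr


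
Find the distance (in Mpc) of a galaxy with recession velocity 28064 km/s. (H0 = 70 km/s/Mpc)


d = v / H0 = 28064 / 70 = 400.9143

400.9143 Mpc


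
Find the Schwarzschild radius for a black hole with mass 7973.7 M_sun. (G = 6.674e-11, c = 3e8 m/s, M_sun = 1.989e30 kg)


M = 7973.7 * 1.989e30 kg = 1.58596893e+34 kg. rs = 2GM/c^2 = 2 * 6.674e-11 * 1.58596893e+34 / (3e8)^2 = 2.352e+07

2.352e+07 m


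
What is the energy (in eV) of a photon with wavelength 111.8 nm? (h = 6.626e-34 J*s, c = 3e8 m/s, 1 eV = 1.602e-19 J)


E = hc/lambda = 6.626e-34 * 3e8 / 1.118e-07 = 1.778e-18 J = 11.0986 eV

11.0986 eV


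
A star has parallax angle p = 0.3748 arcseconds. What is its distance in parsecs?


d = 1/p = 1/0.3748 = 2.6681

2.6681 pc


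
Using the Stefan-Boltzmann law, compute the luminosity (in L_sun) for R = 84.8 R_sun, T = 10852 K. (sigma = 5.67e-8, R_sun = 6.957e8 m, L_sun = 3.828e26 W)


R = 84.8 * 6.957e8 m = 5.899536e+10 m. L = 4*pi*R^2*sigma*T^4 = 4*pi*(5.899536e+10)^2 * 5.67e-8 * 10852^4 = 3.439281903e+31 W. L/L_sun = 3.439281903e+31 / 3.828e26 = 89845.3998

89845.3998 L_sun


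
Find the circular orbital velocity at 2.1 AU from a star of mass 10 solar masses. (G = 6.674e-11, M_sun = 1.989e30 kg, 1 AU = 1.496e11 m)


v = sqrt(GM/r) = sqrt(6.674e-11 * 1.989e+31 / 3.142e+11) = 65003.2467

65003.2467 m/s


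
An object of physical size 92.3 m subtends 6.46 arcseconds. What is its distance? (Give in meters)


D = size / theta_rad, theta_rad = 6.46 * pi/(180*3600) = 3.132e-05, D = 2.947e+06

2.947e+06 m


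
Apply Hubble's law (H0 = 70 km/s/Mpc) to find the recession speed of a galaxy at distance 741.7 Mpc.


v = H0 * d = 70 * 741.7 = 51919.0

51919.0 km/s


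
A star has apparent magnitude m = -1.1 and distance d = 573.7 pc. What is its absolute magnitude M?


M = m - 5*log10(d) + 5 = -1.1 - 5*log10(573.7) + 5 = -9.8934

-9.8934


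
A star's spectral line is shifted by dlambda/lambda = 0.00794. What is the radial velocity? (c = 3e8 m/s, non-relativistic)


v = (dlambda/lambda) * c = 0.00794 * 3e8 = 2.382e+06

2.382e+06 m/s


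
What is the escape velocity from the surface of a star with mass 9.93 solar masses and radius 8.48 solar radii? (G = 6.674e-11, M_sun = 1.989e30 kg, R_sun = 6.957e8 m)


M = 9.93 * 1.989e30 kg = 1.975077e+31 kg; R = 8.48 * 6.957e8 m = 5.899536e+09 m. v_esc = sqrt(2GM/R) = sqrt(2 * 6.674e-11 * 1.975077e+31 / 5.899536e+09) = 668484.2617

668484.2617 m/s


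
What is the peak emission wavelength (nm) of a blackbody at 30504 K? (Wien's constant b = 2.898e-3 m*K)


lam_max = b / T = 2.898e-3 / 30504 = 9.500e-08 m = 95.0039 nm

95.0039 nm


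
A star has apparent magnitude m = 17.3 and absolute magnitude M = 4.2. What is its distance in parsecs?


d = 10^((m - M + 5)/5) = 10^((17.3 - 4.2 + 5)/5) = 4168.6938

4168.6938 pc


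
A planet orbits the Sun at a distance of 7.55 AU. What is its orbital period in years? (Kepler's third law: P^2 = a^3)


P = a^(3/2) = 7.55^1.5 = 20.7453

20.7453 years


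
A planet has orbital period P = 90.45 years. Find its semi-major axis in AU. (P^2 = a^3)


a = P^(2/3) = 90.45^(2/3) = 20.1499

20.1499 AU


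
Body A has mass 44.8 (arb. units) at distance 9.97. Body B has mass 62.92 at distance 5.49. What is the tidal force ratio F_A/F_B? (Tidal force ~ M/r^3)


Ratio = (M1/r1^3) / (M2/r2^3) = (44.8/9.97^3) / (62.92/5.49^3) = 0.1189

0.1189


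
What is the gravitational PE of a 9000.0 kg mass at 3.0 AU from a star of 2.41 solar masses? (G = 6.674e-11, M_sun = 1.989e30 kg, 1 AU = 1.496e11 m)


M = 2.41 * 1.989e30 kg = 4.79349e+30 kg; r = 3.0 AU * 1.496e11 m/AU = 4.488e+11 m. U = -GM*m/r = -(6.674e-11 * 4.79349e+30 * 9000.0) / 4.488e+11 = -6.415e+12

-6.415e+12 J
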